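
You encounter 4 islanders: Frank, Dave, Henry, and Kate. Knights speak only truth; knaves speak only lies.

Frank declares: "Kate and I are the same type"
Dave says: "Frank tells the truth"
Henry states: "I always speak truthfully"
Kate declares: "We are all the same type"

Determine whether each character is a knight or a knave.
Frank is a knight.
Dave is a knight.
Henry is a knight.
Kate is a knight.

Verification:
- Frank (knight) says "Kate and I are the same type" - this is TRUE because Frank is a knight and Kate is a knight.
- Dave (knight) says "Frank tells the truth" - this is TRUE because Frank is a knight.
- Henry (knight) says "I always speak truthfully" - this is TRUE because Henry is a knight.
- Kate (knight) says "We are all the same type" - this is TRUE because Frank, Dave, Henry, and Kate are knights.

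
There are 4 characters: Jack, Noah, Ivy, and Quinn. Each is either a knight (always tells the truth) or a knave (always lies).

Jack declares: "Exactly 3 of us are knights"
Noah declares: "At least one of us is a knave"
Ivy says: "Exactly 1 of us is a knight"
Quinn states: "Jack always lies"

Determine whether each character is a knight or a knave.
Jack is a knave.
Noah is a knight.
Ivy is a knave.
Quinn is a knight.

Verification:
- Jack (knave) says "Exactly 3 of us are knights" - this is FALSE (a lie) because there are 2 knights.
- Noah (knight) says "At least one of us is a knave" - this is TRUE because Jack and Ivy are knaves.
- Ivy (knave) says "Exactly 1 of us is a knight" - this is FALSE (a lie) because there are 2 knights.
- Quinn (knight) says "Jack always lies" - this is TRUE because Jack is a knave.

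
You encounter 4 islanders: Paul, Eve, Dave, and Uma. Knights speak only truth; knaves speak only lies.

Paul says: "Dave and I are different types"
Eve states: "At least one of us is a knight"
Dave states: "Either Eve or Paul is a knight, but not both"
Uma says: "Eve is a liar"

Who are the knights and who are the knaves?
Paul is a knight.
Eve is a knight.
Dave is a knave.
Uma is a knave.

Verification:
- Paul (knight) says "Dave and I are different types" - this is TRUE because Paul is a knight and Dave is a knave.
- Eve (knight) says "At least one of us is a knight" - this is TRUE because Paul and Eve are knights.
- Dave (knave) says "Either Eve or Paul is a knight, but not both" - this is FALSE (a lie) because Eve is a knight and Paul is a knight.
- Uma (knave) says "Eve is a liar" - this is FALSE (a lie) because Eve is a knight.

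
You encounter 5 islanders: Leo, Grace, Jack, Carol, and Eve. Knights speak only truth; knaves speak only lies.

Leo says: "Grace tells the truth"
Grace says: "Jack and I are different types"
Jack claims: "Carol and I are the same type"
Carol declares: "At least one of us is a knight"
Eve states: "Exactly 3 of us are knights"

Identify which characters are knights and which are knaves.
Leo is a knave.
Grace is a knave.
Jack is a knave.
Carol is a knight.
Eve is a knave.

Verification:
- Leo (knave) says "Grace tells the truth" - this is FALSE (a lie) because Grace is a knave.
- Grace (knave) says "Jack and I are different types" - this is FALSE (a lie) because Grace is a knave and Jack is a knave.
- Jack (knave) says "Carol and I are the same type" - this is FALSE (a lie) because Jack is a knave and Carol is a knight.
- Carol (knight) says "At least one of us is a knight" - this is TRUE because Carol is a knight.
- Eve (knave) says "Exactly 3 of us are knights" - this is FALSE (a lie) because there are 1 knights.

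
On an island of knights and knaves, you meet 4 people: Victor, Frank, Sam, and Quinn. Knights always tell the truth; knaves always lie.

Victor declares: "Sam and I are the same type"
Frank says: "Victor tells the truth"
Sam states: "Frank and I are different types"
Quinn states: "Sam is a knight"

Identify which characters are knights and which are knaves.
Victor is a knave.
Frank is a knave.
Sam is a knight.
Quinn is a knight.

Verification:
- Victor (knave) says "Sam and I are the same type" - this is FALSE (a lie) because Victor is a knave and Sam is a knight.
- Frank (knave) says "Victor tells the truth" - this is FALSE (a lie) because Victor is a knave.
- Sam (knight) says "Frank and I are different types" - this is TRUE because Sam is a knight and Frank is a knave.
- Quinn (knight) says "Sam is a knight" - this is TRUE because Sam is a knight.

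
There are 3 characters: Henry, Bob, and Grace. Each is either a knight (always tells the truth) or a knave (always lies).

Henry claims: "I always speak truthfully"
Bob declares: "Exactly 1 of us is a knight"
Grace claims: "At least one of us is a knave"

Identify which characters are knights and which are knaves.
Henry is a knight.
Bob is a knave.
Grace is a knight.

Verification:
- Henry (knight) says "I always speak truthfully" - this is TRUE because Henry is a knight.
- Bob (knave) says "Exactly 1 of us is a knight" - this is FALSE (a lie) because there are 2 knights.
- Grace (knight) says "At least one of us is a knave" - this is TRUE because Bob is a knave.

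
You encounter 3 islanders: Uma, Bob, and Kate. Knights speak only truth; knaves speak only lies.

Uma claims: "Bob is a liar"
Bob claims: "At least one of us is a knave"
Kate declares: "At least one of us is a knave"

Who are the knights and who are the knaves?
Uma is a knave.
Bob is a knight.
Kate is a knight.

Verification:
- Uma (knave) says "Bob is a liar" - this is FALSE (a lie) because Bob is a knight.
- Bob (knight) says "At least one of us is a knave" - this is TRUE because Uma is a knave.
- Kate (knight) says "At least one of us is a knave" - this is TRUE because Uma is a knave.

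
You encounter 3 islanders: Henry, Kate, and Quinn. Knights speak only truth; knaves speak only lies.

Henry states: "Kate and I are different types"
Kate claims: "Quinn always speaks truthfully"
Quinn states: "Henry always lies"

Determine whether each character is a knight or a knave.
Henry is a knight.
Kate is a knave.
Quinn is a knave.

Verification:
- Henry (knight) says "Kate and I are different types" - this is TRUE because Henry is a knight and Kate is a knave.
- Kate (knave) says "Quinn always speaks truthfully" - this is FALSE (a lie) because Quinn is a knave.
- Quinn (knave) says "Henry always lies" - this is FALSE (a lie) because Henry is a knight.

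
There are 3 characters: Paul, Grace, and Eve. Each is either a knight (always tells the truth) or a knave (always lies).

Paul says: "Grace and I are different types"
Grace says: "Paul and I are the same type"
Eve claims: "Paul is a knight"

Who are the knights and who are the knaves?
Paul is a knight.
Grace is a knave.
Eve is a knight.

Verification:
- Paul (knight) says "Grace and I are different types" - this is TRUE because Paul is a knight and Grace is a knave.
- Grace (knave) says "Paul and I are the same type" - this is FALSE (a lie) because Grace is a knave and Paul is a knight.
- Eve (knight) says "Paul is a knight" - this is TRUE because Paul is a knight.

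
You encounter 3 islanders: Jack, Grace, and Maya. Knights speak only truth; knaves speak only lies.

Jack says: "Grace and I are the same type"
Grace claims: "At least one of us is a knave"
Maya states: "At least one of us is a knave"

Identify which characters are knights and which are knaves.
Jack is a knave.
Grace is a knight.
Maya is a knight.

Verification:
- Jack (knave) says "Grace and I are the same type" - this is FALSE (a lie) because Jack is a knave and Grace is a knight.
- Grace (knight) says "At least one of us is a knave" - this is TRUE because Jack is a knave.
- Maya (knight) says "At least one of us is a knave" - this is TRUE because Jack is a knave.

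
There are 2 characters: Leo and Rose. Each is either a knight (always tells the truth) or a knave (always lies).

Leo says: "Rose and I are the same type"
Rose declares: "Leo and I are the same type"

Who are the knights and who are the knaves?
Leo is a knight.
Rose is a knight.

Verification:
- Leo (knight) says "Rose and I are the same type" - this is TRUE because Leo is a knight and Rose is a knight.
- Rose (knight) says "Leo and I are the same type" - this is TRUE because Rose is a knight and Leo is a knight.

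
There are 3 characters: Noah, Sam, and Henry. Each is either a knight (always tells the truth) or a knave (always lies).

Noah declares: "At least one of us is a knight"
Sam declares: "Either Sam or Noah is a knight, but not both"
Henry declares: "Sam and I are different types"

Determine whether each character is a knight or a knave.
Noah is a knave.
Sam is a knave.
Henry is a knave.

Verification:
- Noah (knave) says "At least one of us is a knight" - this is FALSE (a lie) because no one is a knight.
- Sam (knave) says "Either Sam or Noah is a knight, but not both" - this is FALSE (a lie) because Sam is a knave and Noah is a knave.
- Henry (knave) says "Sam and I are different types" - this is FALSE (a lie) because Henry is a knave and Sam is a knave.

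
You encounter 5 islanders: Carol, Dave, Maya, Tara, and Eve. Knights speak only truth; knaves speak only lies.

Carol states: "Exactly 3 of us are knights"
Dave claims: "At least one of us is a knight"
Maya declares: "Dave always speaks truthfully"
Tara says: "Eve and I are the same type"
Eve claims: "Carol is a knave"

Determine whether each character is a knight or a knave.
Carol is a knave.
Dave is a knight.
Maya is a knight.
Tara is a knight.
Eve is a knight.

Verification:
- Carol (knave) says "Exactly 3 of us are knights" - this is FALSE (a lie) because there are 4 knights.
- Dave (knight) says "At least one of us is a knight" - this is TRUE because Dave, Maya, Tara, and Eve are knights.
- Maya (knight) says "Dave always speaks truthfully" - this is TRUE because Dave is a knight.
- Tara (knight) says "Eve and I are the same type" - this is TRUE because Tara is a knight and Eve is a knight.
- Eve (knight) says "Carol is a knave" - this is TRUE because Carol is a knave.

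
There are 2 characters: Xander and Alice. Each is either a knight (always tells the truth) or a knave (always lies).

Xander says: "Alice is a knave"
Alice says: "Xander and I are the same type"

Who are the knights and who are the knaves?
Xander is a knight.
Alice is a knave.

Verification:
- Xander (knight) says "Alice is a knave" - this is TRUE because Alice is a knave.
- Alice (knave) says "Xander and I are the same type" - this is FALSE (a lie) because Alice is a knave and Xander is a knight.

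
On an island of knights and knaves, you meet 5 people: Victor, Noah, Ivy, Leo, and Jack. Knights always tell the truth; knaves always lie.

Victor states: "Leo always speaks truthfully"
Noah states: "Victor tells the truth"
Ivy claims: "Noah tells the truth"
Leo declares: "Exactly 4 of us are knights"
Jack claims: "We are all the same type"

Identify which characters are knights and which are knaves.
Victor is a knight.
Noah is a knight.
Ivy is a knight.
Leo is a knight.
Jack is a knave.

Verification:
- Victor (knight) says "Leo always speaks truthfully" - this is TRUE because Leo is a knight.
- Noah (knight) says "Victor tells the truth" - this is TRUE because Victor is a knight.
- Ivy (knight) says "Noah tells the truth" - this is TRUE because Noah is a knight.
- Leo (knight) says "Exactly 4 of us are knights" - this is TRUE because there are 4 knights.
- Jack (knave) says "We are all the same type" - this is FALSE (a lie) because Victor, Noah, Ivy, and Leo are knights and Jack is a knave.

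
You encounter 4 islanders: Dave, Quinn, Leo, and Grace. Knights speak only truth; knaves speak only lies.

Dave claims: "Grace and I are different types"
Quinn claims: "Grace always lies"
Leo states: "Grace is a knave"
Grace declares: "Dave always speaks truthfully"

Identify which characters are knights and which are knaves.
Dave is a knave.
Quinn is a knight.
Leo is a knight.
Grace is a knave.

Verification:
- Dave (knave) says "Grace and I are different types" - this is FALSE (a lie) because Dave is a knave and Grace is a knave.
- Quinn (knight) says "Grace always lies" - this is TRUE because Grace is a knave.
- Leo (knight) says "Grace is a knave" - this is TRUE because Grace is a knave.
- Grace (knave) says "Dave always speaks truthfully" - this is FALSE (a lie) because Dave is a knave.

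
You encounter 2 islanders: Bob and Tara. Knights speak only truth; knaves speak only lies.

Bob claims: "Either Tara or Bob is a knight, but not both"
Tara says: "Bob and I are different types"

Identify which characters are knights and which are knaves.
Bob is a knave.
Tara is a knave.

Verification:
- Bob (knave) says "Either Tara or Bob is a knight, but not both" - this is FALSE (a lie) because Tara is a knave and Bob is a knave.
- Tara (knave) says "Bob and I are different types" - this is FALSE (a lie) because Tara is a knave and Bob is a knave.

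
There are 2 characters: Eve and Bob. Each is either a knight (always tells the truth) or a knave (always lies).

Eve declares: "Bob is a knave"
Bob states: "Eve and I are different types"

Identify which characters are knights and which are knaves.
Eve is a knave.
Bob is a knight.

Verification:
- Eve (knave) says "Bob is a knave" - this is FALSE (a lie) because Bob is a knight.
- Bob (knight) says "Eve and I are different types" - this is TRUE because Bob is a knight and Eve is a knave.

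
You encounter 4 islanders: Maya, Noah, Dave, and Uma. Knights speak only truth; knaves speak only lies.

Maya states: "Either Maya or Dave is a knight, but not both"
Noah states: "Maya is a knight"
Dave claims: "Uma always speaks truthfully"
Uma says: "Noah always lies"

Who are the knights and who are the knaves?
Maya is a knight.
Noah is a knight.
Dave is a knave.
Uma is a knave.

Verification:
- Maya (knight) says "Either Maya or Dave is a knight, but not both" - this is TRUE because Maya is a knight and Dave is a knave.
- Noah (knight) says "Maya is a knight" - this is TRUE because Maya is a knight.
- Dave (knave) says "Uma always speaks truthfully" - this is FALSE (a lie) because Uma is a knave.
- Uma (knave) says "Noah always lies" - this is FALSE (a lie) because Noah is a knight.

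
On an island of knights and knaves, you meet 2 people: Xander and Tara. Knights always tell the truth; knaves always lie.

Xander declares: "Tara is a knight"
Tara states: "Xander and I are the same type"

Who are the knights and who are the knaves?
Xander is a knight.
Tara is a knight.

Verification:
- Xander (knight) says "Tara is a knight" - this is TRUE because Tara is a knight.
- Tara (knight) says "Xander and I are the same type" - this is TRUE because Tara is a knight and Xander is a knight.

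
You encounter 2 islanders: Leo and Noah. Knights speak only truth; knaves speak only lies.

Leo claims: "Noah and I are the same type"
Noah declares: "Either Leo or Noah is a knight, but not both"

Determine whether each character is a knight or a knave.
Leo is a knave.
Noah is a knight.

Verification:
- Leo (knave) says "Noah and I are the same type" - this is FALSE (a lie) because Leo is a knave and Noah is a knight.
- Noah (knight) says "Either Leo or Noah is a knight, but not both" - this is TRUE because Leo is a knave and Noah is a knight.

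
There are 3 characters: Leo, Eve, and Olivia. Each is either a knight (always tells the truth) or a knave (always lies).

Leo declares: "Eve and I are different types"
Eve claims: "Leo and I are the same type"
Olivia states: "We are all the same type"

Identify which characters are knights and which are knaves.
Leo is a knight.
Eve is a knave.
Olivia is a knave.

Verification:
- Leo (knight) says "Eve and I are different types" - this is TRUE because Leo is a knight and Eve is a knave.
- Eve (knave) says "Leo and I are the same type" - this is FALSE (a lie) because Eve is a knave and Leo is a knight.
- Olivia (knave) says "We are all the same type" - this is FALSE (a lie) because Leo is a knight and Eve and Olivia are knaves.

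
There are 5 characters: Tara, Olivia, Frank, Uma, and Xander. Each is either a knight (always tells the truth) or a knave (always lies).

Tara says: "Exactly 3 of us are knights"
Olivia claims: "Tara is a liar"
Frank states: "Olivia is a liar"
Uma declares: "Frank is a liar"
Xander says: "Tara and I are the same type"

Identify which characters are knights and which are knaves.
Tara is a knight.
Olivia is a knave.
Frank is a knight.
Uma is a knave.
Xander is a knight.

Verification:
- Tara (knight) says "Exactly 3 of us are knights" - this is TRUE because there are 3 knights.
- Olivia (knave) says "Tara is a liar" - this is FALSE (a lie) because Tara is a knight.
- Frank (knight) says "Olivia is a liar" - this is TRUE because Olivia is a knave.
- Uma (knave) says "Frank is a liar" - this is FALSE (a lie) because Frank is a knight.
- Xander (knight) says "Tara and I are the same type" - this is TRUE because Xander is a knight and Tara is a knight.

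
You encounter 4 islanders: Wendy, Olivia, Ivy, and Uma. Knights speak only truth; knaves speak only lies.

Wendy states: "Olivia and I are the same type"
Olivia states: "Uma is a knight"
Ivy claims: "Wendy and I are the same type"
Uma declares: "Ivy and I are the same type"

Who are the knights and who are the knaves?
Wendy is a knight.
Olivia is a knight.
Ivy is a knight.
Uma is a knight.

Verification:
- Wendy (knight) says "Olivia and I are the same type" - this is TRUE because Wendy is a knight and Olivia is a knight.
- Olivia (knight) says "Uma is a knight" - this is TRUE because Uma is a knight.
- Ivy (knight) says "Wendy and I are the same type" - this is TRUE because Ivy is a knight and Wendy is a knight.
- Uma (knight) says "Ivy and I are the same type" - this is TRUE because Uma is a knight and Ivy is a knight.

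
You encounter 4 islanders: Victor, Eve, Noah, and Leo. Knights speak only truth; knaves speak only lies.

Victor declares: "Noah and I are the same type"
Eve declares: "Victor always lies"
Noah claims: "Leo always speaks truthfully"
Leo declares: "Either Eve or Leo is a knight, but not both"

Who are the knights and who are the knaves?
Victor is a knight.
Eve is a knave.
Noah is a knight.
Leo is a knight.

Verification:
- Victor (knight) says "Noah and I are the same type" - this is TRUE because Victor is a knight and Noah is a knight.
- Eve (knave) says "Victor always lies" - this is FALSE (a lie) because Victor is a knight.
- Noah (knight) says "Leo always speaks truthfully" - this is TRUE because Leo is a knight.
- Leo (knight) says "Either Eve or Leo is a knight, but not both" - this is TRUE because Eve is a knave and Leo is a knight.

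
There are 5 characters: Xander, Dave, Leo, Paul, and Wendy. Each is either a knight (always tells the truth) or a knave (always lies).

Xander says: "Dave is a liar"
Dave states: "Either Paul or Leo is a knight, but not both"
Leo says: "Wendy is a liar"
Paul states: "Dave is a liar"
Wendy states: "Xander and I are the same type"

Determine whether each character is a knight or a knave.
Xander is a knight.
Dave is a knave.
Leo is a knight.
Paul is a knight.
Wendy is a knave.

Verification:
- Xander (knight) says "Dave is a liar" - this is TRUE because Dave is a knave.
- Dave (knave) says "Either Paul or Leo is a knight, but not both" - this is FALSE (a lie) because Paul is a knight and Leo is a knight.
- Leo (knight) says "Wendy is a liar" - this is TRUE because Wendy is a knave.
- Paul (knight) says "Dave is a liar" - this is TRUE because Dave is a knave.
- Wendy (knave) says "Xander and I are the same type" - this is FALSE (a lie) because Wendy is a knave and Xander is a knight.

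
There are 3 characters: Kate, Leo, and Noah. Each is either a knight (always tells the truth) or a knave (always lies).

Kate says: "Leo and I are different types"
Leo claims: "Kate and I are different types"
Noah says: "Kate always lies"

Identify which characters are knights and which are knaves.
Kate is a knave.
Leo is a knave.
Noah is a knight.

Verification:
- Kate (knave) says "Leo and I are different types" - this is FALSE (a lie) because Kate is a knave and Leo is a knave.
- Leo (knave) says "Kate and I are different types" - this is FALSE (a lie) because Leo is a knave and Kate is a knave.
- Noah (knight) says "Kate always lies" - this is TRUE because Kate is a knave.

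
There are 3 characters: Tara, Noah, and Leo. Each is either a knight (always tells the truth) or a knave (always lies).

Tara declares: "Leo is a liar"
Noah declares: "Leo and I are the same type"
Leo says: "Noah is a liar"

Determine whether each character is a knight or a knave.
Tara is a knave.
Noah is a knave.
Leo is a knight.

Verification:
- Tara (knave) says "Leo is a liar" - this is FALSE (a lie) because Leo is a knight.
- Noah (knave) says "Leo and I are the same type" - this is FALSE (a lie) because Noah is a knave and Leo is a knight.
- Leo (knight) says "Noah is a liar" - this is TRUE because Noah is a knave.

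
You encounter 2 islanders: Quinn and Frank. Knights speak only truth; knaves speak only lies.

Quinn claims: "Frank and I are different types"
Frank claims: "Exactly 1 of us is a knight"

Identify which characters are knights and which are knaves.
Quinn is a knave.
Frank is a knave.

Verification:
- Quinn (knave) says "Frank and I are different types" - this is FALSE (a lie) because Quinn is a knave and Frank is a knave.
- Frank (knave) says "Exactly 1 of us is a knight" - this is FALSE (a lie) because there are 0 knights.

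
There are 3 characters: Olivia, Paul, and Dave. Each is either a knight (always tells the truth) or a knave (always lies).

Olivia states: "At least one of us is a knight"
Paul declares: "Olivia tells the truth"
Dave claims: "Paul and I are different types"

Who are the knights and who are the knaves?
Olivia is a knave.
Paul is a knave.
Dave is a knave.

Verification:
- Olivia (knave) says "At least one of us is a knight" - this is FALSE (a lie) because no one is a knight.
- Paul (knave) says "Olivia tells the truth" - this is FALSE (a lie) because Olivia is a knave.
- Dave (knave) says "Paul and I are different types" - this is FALSE (a lie) because Dave is a knave and Paul is a knave.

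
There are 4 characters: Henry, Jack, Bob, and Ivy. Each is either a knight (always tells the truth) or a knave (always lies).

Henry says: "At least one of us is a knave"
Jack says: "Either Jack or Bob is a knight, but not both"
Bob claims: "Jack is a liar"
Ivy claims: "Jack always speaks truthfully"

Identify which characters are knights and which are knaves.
Henry is a knight.
Jack is a knight.
Bob is a knave.
Ivy is a knight.

Verification:
- Henry (knight) says "At least one of us is a knave" - this is TRUE because Bob is a knave.
- Jack (knight) says "Either Jack or Bob is a knight, but not both" - this is TRUE because Jack is a knight and Bob is a knave.
- Bob (knave) says "Jack is a liar" - this is FALSE (a lie) because Jack is a knight.
- Ivy (knight) says "Jack always speaks truthfully" - this is TRUE because Jack is a knight.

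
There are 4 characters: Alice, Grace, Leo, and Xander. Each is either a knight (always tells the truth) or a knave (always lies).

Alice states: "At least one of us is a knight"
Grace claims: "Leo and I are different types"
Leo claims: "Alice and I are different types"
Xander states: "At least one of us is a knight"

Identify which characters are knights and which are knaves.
Alice is a knave.
Grace is a knave.
Leo is a knave.
Xander is a knave.

Verification:
- Alice (knave) says "At least one of us is a knight" - this is FALSE (a lie) because no one is a knight.
- Grace (knave) says "Leo and I are different types" - this is FALSE (a lie) because Grace is a knave and Leo is a knave.
- Leo (knave) says "Alice and I are different types" - this is FALSE (a lie) because Leo is a knave and Alice is a knave.
- Xander (knave) says "At least one of us is a knight" - this is FALSE (a lie) because no one is a knight.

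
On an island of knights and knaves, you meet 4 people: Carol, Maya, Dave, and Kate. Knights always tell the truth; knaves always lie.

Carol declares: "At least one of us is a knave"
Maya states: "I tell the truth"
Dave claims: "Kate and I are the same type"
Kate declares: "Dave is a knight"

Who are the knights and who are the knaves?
Carol is a knight.
Maya is a knave.
Dave is a knight.
Kate is a knight.

Verification:
- Carol (knight) says "At least one of us is a knave" - this is TRUE because Maya is a knave.
- Maya (knave) says "I tell the truth" - this is FALSE (a lie) because Maya is a knave.
- Dave (knight) says "Kate and I are the same type" - this is TRUE because Dave is a knight and Kate is a knight.
- Kate (knight) says "Dave is a knight" - this is TRUE because Dave is a knight.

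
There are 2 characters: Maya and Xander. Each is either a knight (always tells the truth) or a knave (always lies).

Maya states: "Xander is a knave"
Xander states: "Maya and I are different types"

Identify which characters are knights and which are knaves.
Maya is a knave.
Xander is a knight.

Verification:
- Maya (knave) says "Xander is a knave" - this is FALSE (a lie) because Xander is a knight.
- Xander (knight) says "Maya and I are different types" - this is TRUE because Xander is a knight and Maya is a knave.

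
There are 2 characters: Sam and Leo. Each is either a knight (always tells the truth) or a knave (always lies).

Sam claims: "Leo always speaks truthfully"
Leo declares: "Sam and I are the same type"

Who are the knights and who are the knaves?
Sam is a knight.
Leo is a knight.

Verification:
- Sam (knight) says "Leo always speaks truthfully" - this is TRUE because Leo is a knight.
- Leo (knight) says "Sam and I are the same type" - this is TRUE because Leo is a knight and Sam is a knight.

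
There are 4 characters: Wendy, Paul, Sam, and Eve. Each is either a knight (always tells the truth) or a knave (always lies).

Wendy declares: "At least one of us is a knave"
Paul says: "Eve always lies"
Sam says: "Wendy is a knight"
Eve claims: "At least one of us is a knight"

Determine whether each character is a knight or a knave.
Wendy is a knight.
Paul is a knave.
Sam is a knight.
Eve is a knight.

Verification:
- Wendy (knight) says "At least one of us is a knave" - this is TRUE because Paul is a knave.
- Paul (knave) says "Eve always lies" - this is FALSE (a lie) because Eve is a knight.
- Sam (knight) says "Wendy is a knight" - this is TRUE because Wendy is a knight.
- Eve (knight) says "At least one of us is a knight" - this is TRUE because Wendy, Sam, and Eve are knights.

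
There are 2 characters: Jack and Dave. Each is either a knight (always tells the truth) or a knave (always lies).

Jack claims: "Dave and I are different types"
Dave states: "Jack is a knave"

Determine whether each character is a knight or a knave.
Jack is a knight.
Dave is a knave.

Verification:
- Jack (knight) says "Dave and I are different types" - this is TRUE because Jack is a knight and Dave is a knave.
- Dave (knave) says "Jack is a knave" - this is FALSE (a lie) because Jack is a knight.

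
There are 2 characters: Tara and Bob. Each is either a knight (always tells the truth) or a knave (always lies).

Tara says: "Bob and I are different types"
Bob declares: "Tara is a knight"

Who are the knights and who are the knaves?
Tara is a knave.
Bob is a knave.

Verification:
- Tara (knave) says "Bob and I are different types" - this is FALSE (a lie) because Tara is a knave and Bob is a knave.
- Bob (knave) says "Tara is a knight" - this is FALSE (a lie) because Tara is a knave.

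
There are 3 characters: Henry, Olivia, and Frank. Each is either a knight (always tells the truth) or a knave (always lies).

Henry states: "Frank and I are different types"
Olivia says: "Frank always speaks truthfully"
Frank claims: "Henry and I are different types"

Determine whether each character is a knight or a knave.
Henry is a knave.
Olivia is a knave.
Frank is a knave.

Verification:
- Henry (knave) says "Frank and I are different types" - this is FALSE (a lie) because Henry is a knave and Frank is a knave.
- Olivia (knave) says "Frank always speaks truthfully" - this is FALSE (a lie) because Frank is a knave.
- Frank (knave) says "Henry and I are different types" - this is FALSE (a lie) because Frank is a knave and Henry is a knave.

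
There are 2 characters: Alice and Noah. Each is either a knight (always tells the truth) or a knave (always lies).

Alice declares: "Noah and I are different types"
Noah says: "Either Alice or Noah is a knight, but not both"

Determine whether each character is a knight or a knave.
Alice is a knave.
Noah is a knave.

Verification:
- Alice (knave) says "Noah and I are different types" - this is FALSE (a lie) because Alice is a knave and Noah is a knave.
- Noah (knave) says "Either Alice or Noah is a knight, but not both" - this is FALSE (a lie) because Alice is a knave and Noah is a knave.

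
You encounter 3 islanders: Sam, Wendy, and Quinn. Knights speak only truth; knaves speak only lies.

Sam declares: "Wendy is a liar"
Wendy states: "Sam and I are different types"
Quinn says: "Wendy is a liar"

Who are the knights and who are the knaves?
Sam is a knave.
Wendy is a knight.
Quinn is a knave.

Verification:
- Sam (knave) says "Wendy is a liar" - this is FALSE (a lie) because Wendy is a knight.
- Wendy (knight) says "Sam and I are different types" - this is TRUE because Wendy is a knight and Sam is a knave.
- Quinn (knave) says "Wendy is a liar" - this is FALSE (a lie) because Wendy is a knight.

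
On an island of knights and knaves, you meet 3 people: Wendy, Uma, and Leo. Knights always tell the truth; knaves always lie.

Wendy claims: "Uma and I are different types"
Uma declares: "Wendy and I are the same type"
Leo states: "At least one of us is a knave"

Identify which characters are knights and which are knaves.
Wendy is a knight.
Uma is a knave.
Leo is a knight.

Verification:
- Wendy (knight) says "Uma and I are different types" - this is TRUE because Wendy is a knight and Uma is a knave.
- Uma (knave) says "Wendy and I are the same type" - this is FALSE (a lie) because Uma is a knave and Wendy is a knight.
- Leo (knight) says "At least one of us is a knave" - this is TRUE because Uma is a knave.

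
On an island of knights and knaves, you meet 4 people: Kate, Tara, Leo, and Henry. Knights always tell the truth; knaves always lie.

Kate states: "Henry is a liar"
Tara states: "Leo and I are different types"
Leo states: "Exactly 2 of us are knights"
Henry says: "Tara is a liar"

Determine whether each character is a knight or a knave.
Kate is a knave.
Tara is a knave.
Leo is a knave.
Henry is a knight.

Verification:
- Kate (knave) says "Henry is a liar" - this is FALSE (a lie) because Henry is a knight.
- Tara (knave) says "Leo and I are different types" - this is FALSE (a lie) because Tara is a knave and Leo is a knave.
- Leo (knave) says "Exactly 2 of us are knights" - this is FALSE (a lie) because there are 1 knights.
- Henry (knight) says "Tara is a liar" - this is TRUE because Tara is a knave.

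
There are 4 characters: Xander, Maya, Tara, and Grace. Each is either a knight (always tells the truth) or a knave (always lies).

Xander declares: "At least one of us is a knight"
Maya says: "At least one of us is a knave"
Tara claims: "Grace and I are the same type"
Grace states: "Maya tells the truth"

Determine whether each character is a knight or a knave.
Xander is a knight.
Maya is a knight.
Tara is a knave.
Grace is a knight.

Verification:
- Xander (knight) says "At least one of us is a knight" - this is TRUE because Xander, Maya, and Grace are knights.
- Maya (knight) says "At least one of us is a knave" - this is TRUE because Tara is a knave.
- Tara (knave) says "Grace and I are the same type" - this is FALSE (a lie) because Tara is a knave and Grace is a knight.
- Grace (knight) says "Maya tells the truth" - this is TRUE because Maya is a knight.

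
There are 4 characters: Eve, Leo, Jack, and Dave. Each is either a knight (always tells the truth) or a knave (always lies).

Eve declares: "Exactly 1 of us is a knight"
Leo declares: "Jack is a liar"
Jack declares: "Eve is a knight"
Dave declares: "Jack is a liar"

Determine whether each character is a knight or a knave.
Eve is a knave.
Leo is a knight.
Jack is a knave.
Dave is a knight.

Verification:
- Eve (knave) says "Exactly 1 of us is a knight" - this is FALSE (a lie) because there are 2 knights.
- Leo (knight) says "Jack is a liar" - this is TRUE because Jack is a knave.
- Jack (knave) says "Eve is a knight" - this is FALSE (a lie) because Eve is a knave.
- Dave (knight) says "Jack is a liar" - this is TRUE because Jack is a knave.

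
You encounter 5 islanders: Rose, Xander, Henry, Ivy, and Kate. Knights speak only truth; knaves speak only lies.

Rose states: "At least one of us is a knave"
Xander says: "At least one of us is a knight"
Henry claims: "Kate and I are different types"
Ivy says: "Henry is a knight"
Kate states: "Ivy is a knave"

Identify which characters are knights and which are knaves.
Rose is a knight.
Xander is a knight.
Henry is a knight.
Ivy is a knight.
Kate is a knave.

Verification:
- Rose (knight) says "At least one of us is a knave" - this is TRUE because Kate is a knave.
- Xander (knight) says "At least one of us is a knight" - this is TRUE because Rose, Xander, Henry, and Ivy are knights.
- Henry (knight) says "Kate and I are different types" - this is TRUE because Henry is a knight and Kate is a knave.
- Ivy (knight) says "Henry is a knight" - this is TRUE because Henry is a knight.
- Kate (knave) says "Ivy is a knave" - this is FALSE (a lie) because Ivy is a knight.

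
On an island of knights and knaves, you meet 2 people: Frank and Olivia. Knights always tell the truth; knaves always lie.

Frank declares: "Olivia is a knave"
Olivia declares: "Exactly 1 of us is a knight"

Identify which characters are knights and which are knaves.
Frank is a knave.
Olivia is a knight.

Verification:
- Frank (knave) says "Olivia is a knave" - this is FALSE (a lie) because Olivia is a knight.
- Olivia (knight) says "Exactly 1 of us is a knight" - this is TRUE because there are 1 knights.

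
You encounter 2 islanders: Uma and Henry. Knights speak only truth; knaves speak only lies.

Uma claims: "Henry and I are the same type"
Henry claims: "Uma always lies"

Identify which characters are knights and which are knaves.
Uma is a knave.
Henry is a knight.

Verification:
- Uma (knave) says "Henry and I are the same type" - this is FALSE (a lie) because Uma is a knave and Henry is a knight.
- Henry (knight) says "Uma always lies" - this is TRUE because Uma is a knave.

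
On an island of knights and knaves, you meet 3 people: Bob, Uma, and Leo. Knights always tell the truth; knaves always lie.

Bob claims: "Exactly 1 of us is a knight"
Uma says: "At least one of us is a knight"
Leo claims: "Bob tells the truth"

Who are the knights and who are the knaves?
Bob is a knave.
Uma is a knave.
Leo is a knave.

Verification:
- Bob (knave) says "Exactly 1 of us is a knight" - this is FALSE (a lie) because there are 0 knights.
- Uma (knave) says "At least one of us is a knight" - this is FALSE (a lie) because no one is a knight.
- Leo (knave) says "Bob tells the truth" - this is FALSE (a lie) because Bob is a knave.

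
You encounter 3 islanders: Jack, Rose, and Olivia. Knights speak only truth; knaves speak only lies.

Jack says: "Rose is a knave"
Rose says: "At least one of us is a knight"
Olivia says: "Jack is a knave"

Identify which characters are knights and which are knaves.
Jack is a knave.
Rose is a knight.
Olivia is a knight.

Verification:
- Jack (knave) says "Rose is a knave" - this is FALSE (a lie) because Rose is a knight.
- Rose (knight) says "At least one of us is a knight" - this is TRUE because Rose and Olivia are knights.
- Olivia (knight) says "Jack is a knave" - this is TRUE because Jack is a knave.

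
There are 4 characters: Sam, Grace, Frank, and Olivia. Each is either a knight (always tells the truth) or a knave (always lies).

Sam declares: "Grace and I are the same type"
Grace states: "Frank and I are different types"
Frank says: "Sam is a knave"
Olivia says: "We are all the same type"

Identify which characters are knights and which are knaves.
Sam is a knight.
Grace is a knight.
Frank is a knave.
Olivia is a knave.

Verification:
- Sam (knight) says "Grace and I are the same type" - this is TRUE because Sam is a knight and Grace is a knight.
- Grace (knight) says "Frank and I are different types" - this is TRUE because Grace is a knight and Frank is a knave.
- Frank (knave) says "Sam is a knave" - this is FALSE (a lie) because Sam is a knight.
- Olivia (knave) says "We are all the same type" - this is FALSE (a lie) because Sam and Grace are knights and Frank and Olivia are knaves.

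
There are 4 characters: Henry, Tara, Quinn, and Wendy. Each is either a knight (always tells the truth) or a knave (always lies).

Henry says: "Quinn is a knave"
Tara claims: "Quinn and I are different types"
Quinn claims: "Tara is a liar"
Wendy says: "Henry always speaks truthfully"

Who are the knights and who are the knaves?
Henry is a knight.
Tara is a knight.
Quinn is a knave.
Wendy is a knight.

Verification:
- Henry (knight) says "Quinn is a knave" - this is TRUE because Quinn is a knave.
- Tara (knight) says "Quinn and I are different types" - this is TRUE because Tara is a knight and Quinn is a knave.
- Quinn (knave) says "Tara is a liar" - this is FALSE (a lie) because Tara is a knight.
- Wendy (knight) says "Henry always speaks truthfully" - this is TRUE because Henry is a knight.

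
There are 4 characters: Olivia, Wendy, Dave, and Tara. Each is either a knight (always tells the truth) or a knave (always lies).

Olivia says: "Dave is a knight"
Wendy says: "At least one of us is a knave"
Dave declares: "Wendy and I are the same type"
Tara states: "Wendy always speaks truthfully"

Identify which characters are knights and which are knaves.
Olivia is a knave.
Wendy is a knight.
Dave is a knave.
Tara is a knight.

Verification:
- Olivia (knave) says "Dave is a knight" - this is FALSE (a lie) because Dave is a knave.
- Wendy (knight) says "At least one of us is a knave" - this is TRUE because Olivia and Dave are knaves.
- Dave (knave) says "Wendy and I are the same type" - this is FALSE (a lie) because Dave is a knave and Wendy is a knight.
- Tara (knight) says "Wendy always speaks truthfully" - this is TRUE because Wendy is a knight.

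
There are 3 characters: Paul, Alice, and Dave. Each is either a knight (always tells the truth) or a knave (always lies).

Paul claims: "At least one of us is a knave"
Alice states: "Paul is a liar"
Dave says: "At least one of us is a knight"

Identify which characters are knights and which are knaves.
Paul is a knight.
Alice is a knave.
Dave is a knight.

Verification:
- Paul (knight) says "At least one of us is a knave" - this is TRUE because Alice is a knave.
- Alice (knave) says "Paul is a liar" - this is FALSE (a lie) because Paul is a knight.
- Dave (knight) says "At least one of us is a knight" - this is TRUE because Paul and Dave are knights.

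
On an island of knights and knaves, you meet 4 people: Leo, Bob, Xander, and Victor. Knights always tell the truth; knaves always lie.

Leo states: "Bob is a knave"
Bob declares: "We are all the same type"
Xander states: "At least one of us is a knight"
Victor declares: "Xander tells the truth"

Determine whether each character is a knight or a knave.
Leo is a knight.
Bob is a knave.
Xander is a knight.
Victor is a knight.

Verification:
- Leo (knight) says "Bob is a knave" - this is TRUE because Bob is a knave.
- Bob (knave) says "We are all the same type" - this is FALSE (a lie) because Leo, Xander, and Victor are knights and Bob is a knave.
- Xander (knight) says "At least one of us is a knight" - this is TRUE because Leo, Xander, and Victor are knights.
- Victor (knight) says "Xander tells the truth" - this is TRUE because Xander is a knight.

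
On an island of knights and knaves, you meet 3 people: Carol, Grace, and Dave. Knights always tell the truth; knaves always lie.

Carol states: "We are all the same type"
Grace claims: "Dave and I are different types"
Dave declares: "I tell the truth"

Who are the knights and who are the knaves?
Carol is a knave.
Grace is a knight.
Dave is a knave.

Verification:
- Carol (knave) says "We are all the same type" - this is FALSE (a lie) because Grace is a knight and Carol and Dave are knaves.
- Grace (knight) says "Dave and I are different types" - this is TRUE because Grace is a knight and Dave is a knave.
- Dave (knave) says "I tell the truth" - this is FALSE (a lie) because Dave is a knave.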